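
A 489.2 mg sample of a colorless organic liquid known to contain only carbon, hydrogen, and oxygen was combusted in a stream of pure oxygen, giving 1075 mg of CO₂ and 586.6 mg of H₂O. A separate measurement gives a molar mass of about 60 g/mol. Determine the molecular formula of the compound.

C3H8O

mol C = 1.075 g CO₂ ÷ 44.009 g/mol = 0.024427 mol
mol H = 2 × 0.5866 g H₂O ÷ 18.015 g/mol = 0.065124 mol
mass O = 0.4892 − (0.29339 + 0.065644) = 0.13016 g → mol O = 0.13016 ÷ 15.999 = 0.0081358 mol
Divide by the smallest (0.0081358 mol): C 3.002, H 8.005, O 1.000
Empirical formula: C3H8O
Empirical-formula mass = 60.10 g/mol; 60 ÷ 60.10 ≈ 1, so the molecular formula is C3H8O.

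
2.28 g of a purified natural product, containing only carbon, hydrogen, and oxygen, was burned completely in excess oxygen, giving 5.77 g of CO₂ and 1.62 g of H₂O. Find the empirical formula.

mol C = 5.77 g CO₂ ÷ 44.009 g/mol = 0.1311 mol
mol H = 2 × 1.62 g H₂O ÷ 18.015 g/mol = 0.1799 mol
mass O = 2.28 − (1.575 + 0.1813) = 0.5240 g → mol O = 0.5240 ÷ 15.999 = 0.03275 mol
Divide by the smallest (0.03275 mol): C 4.003, H 5.492, O 1.000
Multiplying each by 2 gives whole numbers: C 8.01, H 10.98, O 2.00

C8H11O2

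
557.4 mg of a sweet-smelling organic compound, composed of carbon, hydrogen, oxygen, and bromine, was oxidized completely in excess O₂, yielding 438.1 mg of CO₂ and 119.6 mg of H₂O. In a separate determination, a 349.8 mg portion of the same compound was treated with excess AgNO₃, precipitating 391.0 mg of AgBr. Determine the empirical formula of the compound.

C3H4BrO3

mol C = 0.4381 g CO₂ ÷ 44.009 g/mol = 0.0099548 mol
mol H = 2 × 0.1196 g H₂O ÷ 18.015 g/mol = 0.013278 mol
From the AgBr data: mol Br per gram of compound = (0.3910 ÷ 187.772) ÷ 0.3498 = 0.0059529 mol/g, so in the 0.5574 g combustion sample mol Br = 0.0033181 mol
mass O = 0.5574 − (0.11957 + 0.013384 + 0.26513) = 0.15932 g → mol O = 0.15932 ÷ 15.999 = 0.0099580 mol
Divide by the smallest (0.0033181 mol): C 3.000, H 4.002, Br 1.000, O 3.001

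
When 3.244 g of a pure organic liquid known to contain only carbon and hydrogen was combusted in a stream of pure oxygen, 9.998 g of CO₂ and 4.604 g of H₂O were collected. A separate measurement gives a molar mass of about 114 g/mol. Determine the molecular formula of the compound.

mol C = 9.998 g CO₂ ÷ 44.009 g/mol = 0.22718 mol
mol H = 2 × 4.604 g H₂O ÷ 18.015 g/mol = 0.51113 mol
Divide by the smallest (0.22718 mol): C 1.000, H 2.250
Multiplying each by 4 gives whole numbers: C 4.00, H 9.00
Empirical formula: C4H9
Empirical-formula mass = 57.12 g/mol; 114 ÷ 57.12 ≈ 2, so the molecular formula is C8H18.

C8H18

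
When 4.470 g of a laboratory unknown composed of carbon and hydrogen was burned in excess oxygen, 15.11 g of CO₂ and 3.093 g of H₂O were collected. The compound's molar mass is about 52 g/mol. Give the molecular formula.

mol C = 15.11 g CO₂ ÷ 44.009 g/mol = 0.34334 mol
mol H = 2 × 3.093 g H₂O ÷ 18.015 g/mol = 0.34338 mol
Divide by the smallest (0.34334 mol): C 1.000, H 1.000
Empirical formula: CH
Empirical-formula mass = 13.02 g/mol; 52 ÷ 13.02 ≈ 4, so the molecular formula is C4H4.

C4H4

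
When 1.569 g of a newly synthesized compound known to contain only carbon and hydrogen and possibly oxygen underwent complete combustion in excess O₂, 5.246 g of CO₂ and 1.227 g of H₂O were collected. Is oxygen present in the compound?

no

mol C = 5.246 g CO₂ ÷ 44.009 g/mol = 0.11920 mol
mol H = 2 × 1.227 g H₂O ÷ 18.015 g/mol = 0.13622 mol
C and H together account for 1.5691 g — essentially the entire 1.569 g sample — so the compound contains no oxygen.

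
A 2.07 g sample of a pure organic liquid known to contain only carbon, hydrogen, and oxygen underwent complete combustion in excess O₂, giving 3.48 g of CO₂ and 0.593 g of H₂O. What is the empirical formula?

C6H5O5

mol C = 3.48 g CO₂ ÷ 44.009 g/mol = 0.07907 mol
mol H = 2 × 0.593 g H₂O ÷ 18.015 g/mol = 0.06583 mol
mass O = 2.07 − (0.9498 + 0.06636) = 1.054 g → mol O = 1.054 ÷ 15.999 = 0.06587 mol
Divide by the smallest (0.06583 mol): C 1.201, H 1.000, O 1.001
Multiplying each by 5 gives whole numbers: C 6.01, H 5.00, O 5.00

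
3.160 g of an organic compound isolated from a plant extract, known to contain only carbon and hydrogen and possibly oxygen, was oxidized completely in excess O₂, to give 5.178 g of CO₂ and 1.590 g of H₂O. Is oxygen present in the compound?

mol C = 5.178 g CO₂ ÷ 44.009 g/mol = 0.11766 mol
mol H = 2 × 1.590 g H₂O ÷ 18.015 g/mol = 0.17652 mol
C and H account for only 1.5911 g of the 3.160 g sample; the remaining 1.5689 g must be oxygen.

yes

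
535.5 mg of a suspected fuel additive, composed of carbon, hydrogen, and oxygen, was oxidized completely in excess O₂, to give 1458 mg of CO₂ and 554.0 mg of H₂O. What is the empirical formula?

mol C = 1.458 g CO₂ ÷ 44.009 g/mol = 0.033130 mol
mol H = 2 × 0.5540 g H₂O ÷ 18.015 g/mol = 0.061504 mol
mass O = 0.5355 − (0.39792 + 0.061996) = 0.075584 g → mol O = 0.075584 ÷ 15.999 = 0.0047243 mol
Divide by the smallest (0.0047243 mol): C 7.013, H 13.019, O 1.000

C7H13O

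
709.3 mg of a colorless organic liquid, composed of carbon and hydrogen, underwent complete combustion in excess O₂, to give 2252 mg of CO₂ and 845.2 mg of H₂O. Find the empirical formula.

mol C = 2.252 g CO₂ ÷ 44.009 g/mol = 0.051171 mol
mol H = 2 × 0.8452 g H₂O ÷ 18.015 g/mol = 0.093833 mol
Divide by the smallest (0.051171 mol): C 1.000, H 1.834
Multiplying each by 6 gives whole numbers: C 6.00, H 11.00

C6H11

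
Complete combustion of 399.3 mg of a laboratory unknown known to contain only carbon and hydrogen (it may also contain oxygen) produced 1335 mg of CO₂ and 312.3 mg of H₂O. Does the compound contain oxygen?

mol C = 1.335 g CO₂ ÷ 44.009 g/mol = 0.030335 mol
mol H = 2 × 0.3123 g H₂O ÷ 18.015 g/mol = 0.034671 mol
C and H together account for 0.39930 g — essentially the entire 0.3993 g sample — so the compound contains no oxygen.

no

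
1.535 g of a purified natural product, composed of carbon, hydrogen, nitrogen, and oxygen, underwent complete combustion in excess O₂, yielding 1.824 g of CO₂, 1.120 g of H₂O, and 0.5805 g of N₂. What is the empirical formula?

C2H6N2O

mol C = 1.824 g CO₂ ÷ 44.009 g/mol = 0.041446 mol
mol H = 2 × 1.120 g H₂O ÷ 18.015 g/mol = 0.12434 mol
mol N = 2 × 0.5805 g N₂ ÷ 28.014 g/mol = 0.041444 mol
mass O = 1.535 − (0.49781 + 0.12534 + 0.58050) = 0.33136 g → mol O = 0.33136 ÷ 15.999 = 0.020711 mol
Divide by the smallest (0.020711 mol): C 2.001, H 6.004, N 2.001, O 1.000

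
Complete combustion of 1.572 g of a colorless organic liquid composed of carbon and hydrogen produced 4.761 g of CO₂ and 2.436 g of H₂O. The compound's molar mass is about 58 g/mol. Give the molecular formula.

C4H10

mol C = 4.761 g CO₂ ÷ 44.009 g/mol = 0.10818 mol
mol H = 2 × 2.436 g H₂O ÷ 18.015 g/mol = 0.27044 mol
Divide by the smallest (0.10818 mol): C 1.000, H 2.500
Multiplying each by 2 gives whole numbers: C 2.00, H 5.00
Empirical formula: C2H5
Empirical-formula mass = 29.06 g/mol; 58 ÷ 29.06 ≈ 2, so the molecular formula is C4H10.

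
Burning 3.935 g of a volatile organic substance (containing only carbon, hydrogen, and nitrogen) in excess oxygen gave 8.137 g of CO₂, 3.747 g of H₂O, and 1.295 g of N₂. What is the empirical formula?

mol C = 8.137 g CO₂ ÷ 44.009 g/mol = 0.18489 mol
mol H = 2 × 3.747 g H₂O ÷ 18.015 g/mol = 0.41599 mol
mol N = 2 × 1.295 g N₂ ÷ 28.014 g/mol = 0.092454 mol
Divide by the smallest (0.092454 mol): C 2.000, H 4.499, N 1.000
Multiplying each by 2 gives whole numbers: C 4.00, H 9.00, N 2.00

C4H9N2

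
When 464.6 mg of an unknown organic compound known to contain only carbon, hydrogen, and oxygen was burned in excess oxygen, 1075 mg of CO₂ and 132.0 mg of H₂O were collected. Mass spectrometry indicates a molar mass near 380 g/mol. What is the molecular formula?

C20H12O8

mol C = 1.075 g CO₂ ÷ 44.009 g/mol = 0.024427 mol
mol H = 2 × 0.1320 g H₂O ÷ 18.015 g/mol = 0.014654 mol
mass O = 0.4646 − (0.29339 + 0.014772) = 0.15644 g → mol O = 0.15644 ÷ 15.999 = 0.0097780 mol
Divide by the smallest (0.0097780 mol): C 2.498, H 1.499, O 1.000
Multiplying each by 2 gives whole numbers: C 5.00, H 3.00, O 2.00
Empirical formula: C5H3O2
Empirical-formula mass = 95.08 g/mol; 380 ÷ 95.08 ≈ 4, so the molecular formula is C20H12O8.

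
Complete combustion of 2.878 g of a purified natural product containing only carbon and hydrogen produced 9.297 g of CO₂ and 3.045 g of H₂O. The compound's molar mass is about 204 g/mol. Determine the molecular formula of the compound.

mol C = 9.297 g CO₂ ÷ 44.009 g/mol = 0.21125 mol
mol H = 2 × 3.045 g H₂O ÷ 18.015 g/mol = 0.33805 mol
Divide by the smallest (0.21125 mol): C 1.000, H 1.600
Multiplying each by 5 gives whole numbers: C 5.00, H 8.00
Empirical formula: C5H8
Empirical-formula mass = 68.12 g/mol; 204 ÷ 68.12 ≈ 3, so the molecular formula is C15H24.

C15H24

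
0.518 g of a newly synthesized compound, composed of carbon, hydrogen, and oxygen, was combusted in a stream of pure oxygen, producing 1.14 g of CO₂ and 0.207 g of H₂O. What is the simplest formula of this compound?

mol C = 1.14 g CO₂ ÷ 44.009 g/mol = 0.02590 mol
mol H = 2 × 0.207 g H₂O ÷ 18.015 g/mol = 0.02298 mol
mass O = 0.518 − (0.3111 + 0.02316) = 0.1837 g → mol O = 0.1837 ÷ 15.999 = 0.01148 mol
Divide by the smallest (0.01148 mol): C 2.256, H 2.001, O 1.000
Multiplying each by 4 gives whole numbers: C 9.02, H 8.01, O 4.00

C9H8O4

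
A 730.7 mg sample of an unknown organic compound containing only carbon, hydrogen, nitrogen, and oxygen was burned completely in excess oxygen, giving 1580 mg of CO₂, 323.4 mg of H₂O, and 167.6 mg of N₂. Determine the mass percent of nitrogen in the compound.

mol C = 1.580 g CO₂ ÷ 44.009 g/mol = 0.035902 mol
mol H = 2 × 0.3234 g H₂O ÷ 18.015 g/mol = 0.035903 mol
mol N = 2 × 0.1676 g N₂ ÷ 28.014 g/mol = 0.011965 mol
mass O = 0.7307 − (0.43122 + 0.036191 + 0.16760) = 0.095693 g → mol O = 0.095693 ÷ 15.999 = 0.0059812 mol
mass % N = 0.16760 g ÷ 0.7307 g × 100%

22.94%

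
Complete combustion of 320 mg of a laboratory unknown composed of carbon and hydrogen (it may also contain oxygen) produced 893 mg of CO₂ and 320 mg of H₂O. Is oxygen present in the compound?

mol C = 0.893 g CO₂ ÷ 44.009 g/mol = 0.02029 mol
mol H = 2 × 0.320 g H₂O ÷ 18.015 g/mol = 0.03553 mol
C and H account for only 0.2795 g of the 0.320 g sample; the remaining 0.04047 g must be oxygen.

yes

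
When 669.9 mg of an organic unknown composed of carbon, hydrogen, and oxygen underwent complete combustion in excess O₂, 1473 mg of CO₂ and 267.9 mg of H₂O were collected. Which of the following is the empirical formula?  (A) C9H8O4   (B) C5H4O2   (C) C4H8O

mol C = 1.473 g CO₂ ÷ 44.009 g/mol = 0.033470 mol
mol H = 2 × 0.2679 g H₂O ÷ 18.015 g/mol = 0.029742 mol
mass O = 0.6699 − (0.40201 + 0.029980) = 0.23791 g → mol O = 0.23791 ÷ 15.999 = 0.014870 mol
Divide by the smallest (0.014870 mol): C 2.251, H 2.000, O 1.000
Multiplying each by 4 gives whole numbers: C 9.00, H 8.00, O 4.00

(A) C9H8O4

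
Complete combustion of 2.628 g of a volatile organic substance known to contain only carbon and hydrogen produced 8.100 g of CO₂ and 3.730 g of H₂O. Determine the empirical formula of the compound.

mol C = 8.100 g CO₂ ÷ 44.009 g/mol = 0.18405 mol
mol H = 2 × 3.730 g H₂O ÷ 18.015 g/mol = 0.41410 mol
Divide by the smallest (0.18405 mol): C 1.000, H 2.250
Multiplying each by 4 gives whole numbers: C 4.00, H 9.00

C4H9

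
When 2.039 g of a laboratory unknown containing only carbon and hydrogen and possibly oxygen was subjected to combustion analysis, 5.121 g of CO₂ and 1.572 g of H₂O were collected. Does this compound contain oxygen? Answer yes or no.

mol C = 5.121 g CO₂ ÷ 44.009 g/mol = 0.11636 mol
mol H = 2 × 1.572 g H₂O ÷ 18.015 g/mol = 0.17452 mol
C and H account for only 1.5735 g of the 2.039 g sample; the remaining 0.46545 g must be oxygen.

yes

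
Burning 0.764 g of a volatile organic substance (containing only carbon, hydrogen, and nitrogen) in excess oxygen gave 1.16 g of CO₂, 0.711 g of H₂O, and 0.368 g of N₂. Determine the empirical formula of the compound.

mol C = 1.16 g CO₂ ÷ 44.009 g/mol = 0.02636 mol
mol H = 2 × 0.711 g H₂O ÷ 18.015 g/mol = 0.07893 mol
mol N = 2 × 0.368 g N₂ ÷ 28.014 g/mol = 0.02627 mol
Divide by the smallest (0.02627 mol): C 1.003, H 3.004, N 1.000

CH3N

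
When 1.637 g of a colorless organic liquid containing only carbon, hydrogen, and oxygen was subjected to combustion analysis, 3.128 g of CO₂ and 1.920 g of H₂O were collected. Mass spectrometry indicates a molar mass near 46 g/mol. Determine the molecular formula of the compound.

C2H6O

mol C = 3.128 g CO₂ ÷ 44.009 g/mol = 0.071076 mol
mol H = 2 × 1.920 g H₂O ÷ 18.015 g/mol = 0.21316 mol
mass O = 1.637 − (0.85370 + 0.21486) = 0.56844 g → mol O = 0.56844 ÷ 15.999 = 0.035530 mol
Divide by the smallest (0.035530 mol): C 2.000, H 5.999, O 1.000
Empirical formula: C2H6O
Empirical-formula mass = 46.07 g/mol; 46 ÷ 46.07 ≈ 1, so the molecular formula is C2H6O.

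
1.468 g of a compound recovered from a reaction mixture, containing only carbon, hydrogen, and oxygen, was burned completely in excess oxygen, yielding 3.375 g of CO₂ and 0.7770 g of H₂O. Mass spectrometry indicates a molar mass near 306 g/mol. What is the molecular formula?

mol C = 3.375 g CO₂ ÷ 44.009 g/mol = 0.076689 mol
mol H = 2 × 0.7770 g H₂O ÷ 18.015 g/mol = 0.086261 mol
mass O = 1.468 − (0.92111 + 0.086952) = 0.45994 g → mol O = 0.45994 ÷ 15.999 = 0.028748 mol
Divide by the smallest (0.028748 mol): C 2.668, H 3.001, O 1.000
Multiplying each by 3 gives whole numbers: C 8.00, H 9.00, O 3.00
Empirical formula: C8H9O3
Empirical-formula mass = 153.16 g/mol; 306 ÷ 153.16 ≈ 2, so the molecular formula is C16H18O6.

C16H18O6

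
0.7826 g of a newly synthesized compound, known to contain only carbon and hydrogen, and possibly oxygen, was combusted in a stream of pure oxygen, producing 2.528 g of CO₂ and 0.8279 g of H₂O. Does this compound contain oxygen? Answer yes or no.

no

mol C = 2.528 g CO₂ ÷ 44.009 g/mol = 0.057443 mol
mol H = 2 × 0.8279 g H₂O ÷ 18.015 g/mol = 0.091912 mol
C and H together account for 0.78259 g — essentially the entire 0.7826 g sample — so the compound contains no oxygen.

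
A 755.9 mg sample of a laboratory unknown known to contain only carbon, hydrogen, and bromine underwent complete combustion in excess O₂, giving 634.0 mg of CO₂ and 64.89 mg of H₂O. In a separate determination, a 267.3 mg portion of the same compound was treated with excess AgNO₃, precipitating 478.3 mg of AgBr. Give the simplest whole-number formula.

mol C = 0.6340 g CO₂ ÷ 44.009 g/mol = 0.014406 mol
mol H = 2 × 0.06489 g H₂O ÷ 18.015 g/mol = 0.0072040 mol
From the AgBr data: mol Br per gram of compound = (0.4783 ÷ 187.772) ÷ 0.2673 = 0.0095295 mol/g, so in the 0.7559 g combustion sample mol Br = 0.0072034 mol
Divide by the smallest (0.0072034 mol): C 2.000, H 1.000, Br 1.000

C2HBr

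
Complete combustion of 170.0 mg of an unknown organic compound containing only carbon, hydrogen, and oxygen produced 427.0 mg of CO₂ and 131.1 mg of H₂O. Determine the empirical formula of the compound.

mol C = 0.4270 g CO₂ ÷ 44.009 g/mol = 0.0097026 mol
mol H = 2 × 0.1311 g H₂O ÷ 18.015 g/mol = 0.014555 mol
mass O = 0.1700 − (0.11654 + 0.014671) = 0.038792 g → mol O = 0.038792 ÷ 15.999 = 0.0024246 mol
Divide by the smallest (0.0024246 mol): C 4.002, H 6.003, O 1.000

C4H6O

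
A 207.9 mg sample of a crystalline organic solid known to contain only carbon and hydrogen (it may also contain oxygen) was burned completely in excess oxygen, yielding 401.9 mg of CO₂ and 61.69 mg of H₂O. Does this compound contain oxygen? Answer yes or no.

yes

mol C = 0.4019 g CO₂ ÷ 44.009 g/mol = 0.0091322 mol
mol H = 2 × 0.06169 g H₂O ÷ 18.015 g/mol = 0.0068487 mol
C and H account for only 0.11659 g of the 0.2079 g sample; the remaining 0.091309 g must be oxygen.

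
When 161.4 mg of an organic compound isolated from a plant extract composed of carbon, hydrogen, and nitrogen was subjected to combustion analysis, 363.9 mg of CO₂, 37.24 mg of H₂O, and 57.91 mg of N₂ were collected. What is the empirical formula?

C2HN

mol C = 0.3639 g CO₂ ÷ 44.009 g/mol = 0.0082688 mol
mol H = 2 × 0.03724 g H₂O ÷ 18.015 g/mol = 0.0041343 mol
mol N = 2 × 0.05791 g N₂ ÷ 28.014 g/mol = 0.0041344 mol
Divide by the smallest (0.0041343 mol): C 2.000, H 1.000, N 1.000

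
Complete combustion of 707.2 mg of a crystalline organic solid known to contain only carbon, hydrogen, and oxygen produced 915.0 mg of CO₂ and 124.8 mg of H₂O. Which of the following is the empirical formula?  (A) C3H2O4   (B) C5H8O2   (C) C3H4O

(A) C3H2O4

mol C = 0.9150 g CO₂ ÷ 44.009 g/mol = 0.020791 mol
mol H = 2 × 0.1248 g H₂O ÷ 18.015 g/mol = 0.013855 mol
mass O = 0.7072 − (0.24972 + 0.013966) = 0.44351 g → mol O = 0.44351 ÷ 15.999 = 0.027721 mol
Divide by the smallest (0.013855 mol): C 1.501, H 1.000, O 2.001
Multiplying each by 2 gives whole numbers: C 3.00, H 2.00, O 4.00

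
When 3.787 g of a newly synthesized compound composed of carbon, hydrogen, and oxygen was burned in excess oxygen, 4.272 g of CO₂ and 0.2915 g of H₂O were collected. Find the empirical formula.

C3HO5

mol C = 4.272 g CO₂ ÷ 44.009 g/mol = 0.097071 mol
mol H = 2 × 0.2915 g H₂O ÷ 18.015 g/mol = 0.032362 mol
mass O = 3.787 − (1.1659 + 0.032621) = 2.5885 g → mol O = 2.5885 ÷ 15.999 = 0.16179 mol
Divide by the smallest (0.032362 mol): C 3.000, H 1.000, O 4.999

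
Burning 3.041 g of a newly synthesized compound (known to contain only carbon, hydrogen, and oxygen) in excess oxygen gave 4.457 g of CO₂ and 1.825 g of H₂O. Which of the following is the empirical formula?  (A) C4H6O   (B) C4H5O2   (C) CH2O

mol C = 4.457 g CO₂ ÷ 44.009 g/mol = 0.10127 mol
mol H = 2 × 1.825 g H₂O ÷ 18.015 g/mol = 0.20261 mol
mass O = 3.041 − (1.2164 + 0.20423) = 1.6204 g → mol O = 1.6204 ÷ 15.999 = 0.10128 mol
Divide by the smallest (0.10127 mol): C 1.000, H 2.001, O 1.000

(C) CH2O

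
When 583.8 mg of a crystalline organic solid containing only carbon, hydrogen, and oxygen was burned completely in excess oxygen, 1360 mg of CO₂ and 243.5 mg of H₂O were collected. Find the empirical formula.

C8H7O3

mol C = 1.360 g CO₂ ÷ 44.009 g/mol = 0.030903 mol
mol H = 2 × 0.2435 g H₂O ÷ 18.015 g/mol = 0.027033 mol
mass O = 0.5838 − (0.37117 + 0.027249) = 0.18538 g → mol O = 0.18538 ÷ 15.999 = 0.011587 mol
Divide by the smallest (0.011587 mol): C 2.667, H 2.333, O 1.000
Multiplying each by 3 gives whole numbers: C 8.00, H 7.00, O 3.00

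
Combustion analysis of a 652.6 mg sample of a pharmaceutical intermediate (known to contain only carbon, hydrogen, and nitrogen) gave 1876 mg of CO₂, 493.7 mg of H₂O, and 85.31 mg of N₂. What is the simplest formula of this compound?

C7H9N

mol C = 1.876 g CO₂ ÷ 44.009 g/mol = 0.042628 mol
mol H = 2 × 0.4937 g H₂O ÷ 18.015 g/mol = 0.054810 mol
mol N = 2 × 0.08531 g N₂ ÷ 28.014 g/mol = 0.0060905 mol
Divide by the smallest (0.0060905 mol): C 6.999, H 8.999, N 1.000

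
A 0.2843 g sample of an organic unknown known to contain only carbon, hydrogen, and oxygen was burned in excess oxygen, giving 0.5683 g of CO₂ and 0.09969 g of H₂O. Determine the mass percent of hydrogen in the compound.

mol C = 0.5683 g CO₂ ÷ 44.009 g/mol = 0.012913 mol
mol H = 2 × 0.09969 g H₂O ÷ 18.015 g/mol = 0.011067 mol
mass O = 0.2843 − (0.15510 + 0.011156) = 0.11804 g → mol O = 0.11804 ÷ 15.999 = 0.0073781 mol
mass % H = 0.011156 g ÷ 0.2843 g × 100%

3.92%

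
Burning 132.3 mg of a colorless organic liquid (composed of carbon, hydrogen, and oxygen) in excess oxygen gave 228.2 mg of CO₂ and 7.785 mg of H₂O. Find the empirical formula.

C6HO5

mol C = 0.2282 g CO₂ ÷ 44.009 g/mol = 0.0051853 mol
mol H = 2 × 0.007785 g H₂O ÷ 18.015 g/mol = 0.00086428 mol
mass O = 0.1323 − (0.062281 + 0.00087119) = 0.069148 g → mol O = 0.069148 ÷ 15.999 = 0.0043220 mol
Divide by the smallest (0.00086428 mol): C 6.000, H 1.000, O 5.001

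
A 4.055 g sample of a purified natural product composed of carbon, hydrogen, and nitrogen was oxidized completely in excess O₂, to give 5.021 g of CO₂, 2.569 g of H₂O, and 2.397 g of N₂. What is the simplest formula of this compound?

mol C = 5.021 g CO₂ ÷ 44.009 g/mol = 0.11409 mol
mol H = 2 × 2.569 g H₂O ÷ 18.015 g/mol = 0.28521 mol
mol N = 2 × 2.397 g N₂ ÷ 28.014 g/mol = 0.17113 mol
Divide by the smallest (0.11409 mol): C 1.000, H 2.500, N 1.500
Multiplying each by 2 gives whole numbers: C 2.00, H 5.00, N 3.00

C2H5N3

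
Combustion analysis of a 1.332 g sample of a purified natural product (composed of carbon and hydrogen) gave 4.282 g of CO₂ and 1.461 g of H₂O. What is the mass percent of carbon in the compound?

mol C = 4.282 g CO₂ ÷ 44.009 g/mol = 0.097298 mol
mol H = 2 × 1.461 g H₂O ÷ 18.015 g/mol = 0.16220 mol
mass % C = 1.1686 g ÷ 1.332 g × 100%

87.74%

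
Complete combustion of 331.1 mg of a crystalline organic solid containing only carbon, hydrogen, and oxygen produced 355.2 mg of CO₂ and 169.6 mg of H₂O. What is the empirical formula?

mol C = 0.3552 g CO₂ ÷ 44.009 g/mol = 0.0080711 mol
mol H = 2 × 0.1696 g H₂O ÷ 18.015 g/mol = 0.018829 mol
mass O = 0.3311 − (0.096942 + 0.018979) = 0.21518 g → mol O = 0.21518 ÷ 15.999 = 0.013450 mol
Divide by the smallest (0.0080711 mol): C 1.000, H 2.333, O 1.666
Multiplying each by 3 gives whole numbers: C 3.00, H 7.00, O 5.00

C3H7O5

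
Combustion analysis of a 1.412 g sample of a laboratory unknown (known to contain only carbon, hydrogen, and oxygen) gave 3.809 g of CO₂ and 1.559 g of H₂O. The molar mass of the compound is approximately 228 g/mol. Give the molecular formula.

mol C = 3.809 g CO₂ ÷ 44.009 g/mol = 0.086550 mol
mol H = 2 × 1.559 g H₂O ÷ 18.015 g/mol = 0.17308 mol
mass O = 1.412 − (1.0396 + 0.17446) = 0.19798 g → mol O = 0.19798 ÷ 15.999 = 0.012374 mol
Divide by the smallest (0.012374 mol): C 6.994, H 13.987, O 1.000
Empirical formula: C7H14O
Empirical-formula mass = 114.19 g/mol; 228 ÷ 114.19 ≈ 2, so the molecular formula is C14H28O2.

C14H28O2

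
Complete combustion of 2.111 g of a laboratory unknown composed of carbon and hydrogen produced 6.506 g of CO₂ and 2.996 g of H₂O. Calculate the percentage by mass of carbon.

mol C = 6.506 g CO₂ ÷ 44.009 g/mol = 0.14783 mol
mol H = 2 × 2.996 g H₂O ÷ 18.015 g/mol = 0.33261 mol
mass % C = 1.7756 g ÷ 2.111 g × 100%

84.11%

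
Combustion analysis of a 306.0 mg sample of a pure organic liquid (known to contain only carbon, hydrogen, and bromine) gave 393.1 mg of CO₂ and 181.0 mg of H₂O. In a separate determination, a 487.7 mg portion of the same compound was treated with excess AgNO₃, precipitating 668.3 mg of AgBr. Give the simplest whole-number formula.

C4H9Br

mol C = 0.3931 g CO₂ ÷ 44.009 g/mol = 0.0089323 mol
mol H = 2 × 0.1810 g H₂O ÷ 18.015 g/mol = 0.020094 mol
From the AgBr data: mol Br per gram of compound = (0.6683 ÷ 187.772) ÷ 0.4877 = 0.0072977 mol/g, so in the 0.3060 g combustion sample mol Br = 0.0022331 mol
Divide by the smallest (0.0022331 mol): C 4.000, H 8.998, Br 1.000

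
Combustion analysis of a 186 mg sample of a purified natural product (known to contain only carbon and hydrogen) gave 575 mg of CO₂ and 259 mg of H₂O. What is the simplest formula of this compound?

mol C = 0.575 g CO₂ ÷ 44.009 g/mol = 0.01307 mol
mol H = 2 × 0.259 g H₂O ÷ 18.015 g/mol = 0.02875 mol
Divide by the smallest (0.01307 mol): C 1.000, H 2.201
Multiplying each by 5 gives whole numbers: C 5.00, H 11.00

C5H11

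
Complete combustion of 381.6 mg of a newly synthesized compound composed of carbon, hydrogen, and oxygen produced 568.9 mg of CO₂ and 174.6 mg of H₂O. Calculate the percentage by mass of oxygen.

mol C = 0.5689 g CO₂ ÷ 44.009 g/mol = 0.012927 mol
mol H = 2 × 0.1746 g H₂O ÷ 18.015 g/mol = 0.019384 mol
mass O = 0.3816 − (0.15527 + 0.019539) = 0.20680 g → mol O = 0.20680 ÷ 15.999 = 0.012926 mol
mass % O = 0.20680 g ÷ 0.3816 g × 100%

54.19%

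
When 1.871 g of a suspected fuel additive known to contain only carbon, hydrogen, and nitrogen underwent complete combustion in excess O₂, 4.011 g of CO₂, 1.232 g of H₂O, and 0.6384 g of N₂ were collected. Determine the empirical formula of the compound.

mol C = 4.011 g CO₂ ÷ 44.009 g/mol = 0.091140 mol
mol H = 2 × 1.232 g H₂O ÷ 18.015 g/mol = 0.13677 mol
mol N = 2 × 0.6384 g N₂ ÷ 28.014 g/mol = 0.045577 mol
Divide by the smallest (0.045577 mol): C 2.000, H 3.001, N 1.000

C2H3N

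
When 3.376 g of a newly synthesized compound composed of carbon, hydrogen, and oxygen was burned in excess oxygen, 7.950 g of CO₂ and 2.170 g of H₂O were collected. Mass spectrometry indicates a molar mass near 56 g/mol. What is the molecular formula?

mol C = 7.950 g CO₂ ÷ 44.009 g/mol = 0.18064 mol
mol H = 2 × 2.170 g H₂O ÷ 18.015 g/mol = 0.24091 mol
mass O = 3.376 − (2.1697 + 0.24284) = 0.96344 g → mol O = 0.96344 ÷ 15.999 = 0.060219 mol
Divide by the smallest (0.060219 mol): C 3.000, H 4.001, O 1.000
Empirical formula: C3H4O
Empirical-formula mass = 56.06 g/mol; 56 ÷ 56.06 ≈ 1, so the molecular formula is C3H4O.

C3H4O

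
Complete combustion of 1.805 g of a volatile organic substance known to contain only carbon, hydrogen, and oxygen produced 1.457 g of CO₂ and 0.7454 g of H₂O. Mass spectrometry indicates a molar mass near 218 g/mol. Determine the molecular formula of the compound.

C4H10O10

mol C = 1.457 g CO₂ ÷ 44.009 g/mol = 0.033107 mol
mol H = 2 × 0.7454 g H₂O ÷ 18.015 g/mol = 0.082753 mol
mass O = 1.805 − (0.39765 + 0.083415) = 1.3239 g → mol O = 1.3239 ÷ 15.999 = 0.082751 mol
Divide by the smallest (0.033107 mol): C 1.000, H 2.500, O 2.500
Multiplying each by 2 gives whole numbers: C 2.00, H 5.00, O 5.00
Empirical formula: C2H5O5
Empirical-formula mass = 109.06 g/mol; 218 ÷ 109.06 ≈ 2, so the molecular formula is C4H10O10.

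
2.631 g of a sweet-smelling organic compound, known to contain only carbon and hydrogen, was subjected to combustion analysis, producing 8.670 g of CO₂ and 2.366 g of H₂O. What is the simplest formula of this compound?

mol C = 8.670 g CO₂ ÷ 44.009 g/mol = 0.19701 mol
mol H = 2 × 2.366 g H₂O ÷ 18.015 g/mol = 0.26267 mol
Divide by the smallest (0.19701 mol): C 1.000, H 1.333
Multiplying each by 3 gives whole numbers: C 3.00, H 4.00

C3H4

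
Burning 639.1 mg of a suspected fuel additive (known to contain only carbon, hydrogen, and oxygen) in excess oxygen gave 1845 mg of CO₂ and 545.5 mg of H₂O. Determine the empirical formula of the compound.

C9H13O

mol C = 1.845 g CO₂ ÷ 44.009 g/mol = 0.041923 mol
mol H = 2 × 0.5455 g H₂O ÷ 18.015 g/mol = 0.060561 mol
mass O = 0.6391 − (0.50354 + 0.061045) = 0.074515 g → mol O = 0.074515 ÷ 15.999 = 0.0046575 mol
Divide by the smallest (0.0046575 mol): C 9.001, H 13.003, O 1.000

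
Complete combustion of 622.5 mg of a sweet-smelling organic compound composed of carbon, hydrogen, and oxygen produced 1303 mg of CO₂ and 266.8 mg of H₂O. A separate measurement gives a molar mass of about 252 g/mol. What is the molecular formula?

mol C = 1.303 g CO₂ ÷ 44.009 g/mol = 0.029608 mol
mol H = 2 × 0.2668 g H₂O ÷ 18.015 g/mol = 0.029620 mol
mass O = 0.6225 − (0.35562 + 0.029857) = 0.23703 g → mol O = 0.23703 ÷ 15.999 = 0.014815 mol
Divide by the smallest (0.014815 mol): C 1.998, H 1.999, O 1.000
Empirical formula: C2H2O
Empirical-formula mass = 42.04 g/mol; 252 ÷ 42.04 ≈ 6, so the molecular formula is C12H12O6.

C12H12O6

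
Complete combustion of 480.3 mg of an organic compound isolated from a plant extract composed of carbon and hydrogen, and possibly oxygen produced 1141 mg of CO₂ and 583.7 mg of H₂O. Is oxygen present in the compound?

yes

mol C = 1.141 g CO₂ ÷ 44.009 g/mol = 0.025927 mol
mol H = 2 × 0.5837 g H₂O ÷ 18.015 g/mol = 0.064802 mol
C and H account for only 0.37672 g of the 0.4803 g sample; the remaining 0.10358 g must be oxygen.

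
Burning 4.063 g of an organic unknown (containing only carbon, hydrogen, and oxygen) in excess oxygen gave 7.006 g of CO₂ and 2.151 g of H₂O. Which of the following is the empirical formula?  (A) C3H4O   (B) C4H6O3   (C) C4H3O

mol C = 7.006 g CO₂ ÷ 44.009 g/mol = 0.15919 mol
mol H = 2 × 2.151 g H₂O ÷ 18.015 g/mol = 0.23880 mol
mass O = 4.063 − (1.9121 + 0.24071) = 1.9102 g → mol O = 1.9102 ÷ 15.999 = 0.11940 mol
Divide by the smallest (0.11940 mol): C 1.333, H 2.000, O 1.000
Multiplying each by 3 gives whole numbers: C 4.00, H 6.00, O 3.00

(B) C4H6O3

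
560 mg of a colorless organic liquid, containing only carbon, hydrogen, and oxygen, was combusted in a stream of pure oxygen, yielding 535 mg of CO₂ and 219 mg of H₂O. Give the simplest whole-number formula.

CH2O2

mol C = 0.535 g CO₂ ÷ 44.009 g/mol = 0.01216 mol
mol H = 2 × 0.219 g H₂O ÷ 18.015 g/mol = 0.02431 mol
mass O = 0.560 − (0.1460 + 0.02451) = 0.3895 g → mol O = 0.3895 ÷ 15.999 = 0.02434 mol
Divide by the smallest (0.01216 mol): C 1.000, H 2.000, O 2.003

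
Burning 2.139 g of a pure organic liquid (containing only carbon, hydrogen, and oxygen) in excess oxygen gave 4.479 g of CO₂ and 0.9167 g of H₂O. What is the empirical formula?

C2H2O

mol C = 4.479 g CO₂ ÷ 44.009 g/mol = 0.10177 mol
mol H = 2 × 0.9167 g H₂O ÷ 18.015 g/mol = 0.10177 mol
mass O = 2.139 − (1.2224 + 0.10258) = 0.81400 g → mol O = 0.81400 ÷ 15.999 = 0.050878 mol
Divide by the smallest (0.050878 mol): C 2.000, H 2.000, O 1.000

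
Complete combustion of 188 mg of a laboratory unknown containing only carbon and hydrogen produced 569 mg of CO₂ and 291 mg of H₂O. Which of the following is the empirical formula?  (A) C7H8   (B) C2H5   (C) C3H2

(B) C2H5

mol C = 0.569 g CO₂ ÷ 44.009 g/mol = 0.01293 mol
mol H = 2 × 0.291 g H₂O ÷ 18.015 g/mol = 0.03231 mol
Divide by the smallest (0.01293 mol): C 1.000, H 2.499
Multiplying each by 2 gives whole numbers: C 2.00, H 5.00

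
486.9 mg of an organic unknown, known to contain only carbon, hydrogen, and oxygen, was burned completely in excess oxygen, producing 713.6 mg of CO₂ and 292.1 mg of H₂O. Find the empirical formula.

CH2O

mol C = 0.7136 g CO₂ ÷ 44.009 g/mol = 0.016215 mol
mol H = 2 × 0.2921 g H₂O ÷ 18.015 g/mol = 0.032429 mol
mass O = 0.4869 − (0.19476 + 0.032688) = 0.25946 g → mol O = 0.25946 ÷ 15.999 = 0.016217 mol
Divide by the smallest (0.016215 mol): C 1.000, H 2.000, O 1.000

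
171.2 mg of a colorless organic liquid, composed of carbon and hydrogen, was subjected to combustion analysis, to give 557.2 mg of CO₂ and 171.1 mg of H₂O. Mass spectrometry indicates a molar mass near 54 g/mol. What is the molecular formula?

C4H6

mol C = 0.5572 g CO₂ ÷ 44.009 g/mol = 0.012661 mol
mol H = 2 × 0.1711 g H₂O ÷ 18.015 g/mol = 0.018995 mol
Divide by the smallest (0.012661 mol): C 1.000, H 1.500
Multiplying each by 2 gives whole numbers: C 2.00, H 3.00
Empirical formula: C2H3
Empirical-formula mass = 27.05 g/mol; 54 ÷ 27.05 ≈ 2, so the molecular formula is C4H6.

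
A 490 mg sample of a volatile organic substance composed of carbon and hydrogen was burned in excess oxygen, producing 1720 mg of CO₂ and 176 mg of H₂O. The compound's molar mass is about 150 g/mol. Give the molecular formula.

mol C = 1.72 g CO₂ ÷ 44.009 g/mol = 0.03908 mol
mol H = 2 × 0.176 g H₂O ÷ 18.015 g/mol = 0.01954 mol
Divide by the smallest (0.01954 mol): C 2.000, H 1.000
Empirical formula: C2H
Empirical-formula mass = 25.03 g/mol; 150 ÷ 25.03 ≈ 6, so the molecular formula is C12H6.

C12H6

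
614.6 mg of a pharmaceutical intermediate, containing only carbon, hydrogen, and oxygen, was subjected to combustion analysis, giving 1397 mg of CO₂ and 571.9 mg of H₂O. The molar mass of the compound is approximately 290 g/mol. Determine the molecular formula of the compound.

C15H30O5

mol C = 1.397 g CO₂ ÷ 44.009 g/mol = 0.031744 mol
mol H = 2 × 0.5719 g H₂O ÷ 18.015 g/mol = 0.063492 mol
mass O = 0.6146 − (0.38127 + 0.063999) = 0.16933 g → mol O = 0.16933 ÷ 15.999 = 0.010584 mol
Divide by the smallest (0.010584 mol): C 2.999, H 5.999, O 1.000
Empirical formula: C3H6O
Empirical-formula mass = 58.08 g/mol; 290 ÷ 58.08 ≈ 5, so the molecular formula is C15H30O5.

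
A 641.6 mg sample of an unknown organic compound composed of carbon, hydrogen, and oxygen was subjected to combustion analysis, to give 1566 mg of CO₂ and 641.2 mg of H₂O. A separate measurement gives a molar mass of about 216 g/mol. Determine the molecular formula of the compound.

C12H24O3

mol C = 1.566 g CO₂ ÷ 44.009 g/mol = 0.035584 mol
mol H = 2 × 0.6412 g H₂O ÷ 18.015 g/mol = 0.071185 mol
mass O = 0.6416 − (0.42739 + 0.071755) = 0.14245 g → mol O = 0.14245 ÷ 15.999 = 0.0089037 mol
Divide by the smallest (0.0089037 mol): C 3.996, H 7.995, O 1.000
Empirical formula: C4H8O
Empirical-formula mass = 72.11 g/mol; 216 ÷ 72.11 ≈ 3, so the molecular formula is C12H24O3.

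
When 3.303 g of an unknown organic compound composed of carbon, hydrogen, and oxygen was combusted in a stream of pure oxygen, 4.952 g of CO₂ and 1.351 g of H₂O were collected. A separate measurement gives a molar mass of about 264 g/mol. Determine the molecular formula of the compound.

C9H12O9

mol C = 4.952 g CO₂ ÷ 44.009 g/mol = 0.11252 mol
mol H = 2 × 1.351 g H₂O ÷ 18.015 g/mol = 0.14999 mol
mass O = 3.303 − (1.3515 + 0.15119) = 1.8003 g → mol O = 1.8003 ÷ 15.999 = 0.11253 mol
Divide by the smallest (0.11252 mol): C 1.000, H 1.333, O 1.000
Multiplying each by 3 gives whole numbers: C 3.00, H 4.00, O 3.00
Empirical formula: C3H4O3
Empirical-formula mass = 88.06 g/mol; 264 ÷ 88.06 ≈ 3, so the molecular formula is C9H12O9.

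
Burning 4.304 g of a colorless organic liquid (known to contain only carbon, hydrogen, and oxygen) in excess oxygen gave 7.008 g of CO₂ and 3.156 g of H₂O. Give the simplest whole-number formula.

mol C = 7.008 g CO₂ ÷ 44.009 g/mol = 0.15924 mol
mol H = 2 × 3.156 g H₂O ÷ 18.015 g/mol = 0.35037 mol
mass O = 4.304 − (1.9126 + 0.35318) = 2.0382 g → mol O = 2.0382 ÷ 15.999 = 0.12739 mol
Divide by the smallest (0.12739 mol): C 1.250, H 2.750, O 1.000
Multiplying each by 4 gives whole numbers: C 5.00, H 11.00, O 4.00

C5H11O4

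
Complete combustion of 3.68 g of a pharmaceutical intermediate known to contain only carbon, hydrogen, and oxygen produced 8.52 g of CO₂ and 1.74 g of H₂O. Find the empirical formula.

mol C = 8.52 g CO₂ ÷ 44.009 g/mol = 0.1936 mol
mol H = 2 × 1.74 g H₂O ÷ 18.015 g/mol = 0.1932 mol
mass O = 3.68 − (2.325 + 0.1947) = 1.160 g → mol O = 1.160 ÷ 15.999 = 0.07250 mol
Divide by the smallest (0.07250 mol): C 2.670, H 2.664, O 1.000
Multiplying each by 3 gives whole numbers: C 8.01, H 7.99, O 3.00

C8H8O3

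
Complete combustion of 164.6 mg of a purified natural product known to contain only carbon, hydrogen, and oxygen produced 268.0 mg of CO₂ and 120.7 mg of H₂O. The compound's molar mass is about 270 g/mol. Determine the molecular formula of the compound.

C10H22O8

mol C = 0.2680 g CO₂ ÷ 44.009 g/mol = 0.0060897 mol
mol H = 2 × 0.1207 g H₂O ÷ 18.015 g/mol = 0.013400 mol
mass O = 0.1646 − (0.073143 + 0.013507) = 0.077950 g → mol O = 0.077950 ÷ 15.999 = 0.0048722 mol
Divide by the smallest (0.0048722 mol): C 1.250, H 2.750, O 1.000
Multiplying each by 4 gives whole numbers: C 5.00, H 11.00, O 4.00
Empirical formula: C5H11O4
Empirical-formula mass = 135.14 g/mol; 270 ÷ 135.14 ≈ 2, so the molecular formula is C10H22O8.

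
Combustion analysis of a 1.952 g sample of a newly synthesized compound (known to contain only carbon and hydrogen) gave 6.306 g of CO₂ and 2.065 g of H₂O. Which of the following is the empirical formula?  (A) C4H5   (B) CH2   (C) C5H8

mol C = 6.306 g CO₂ ÷ 44.009 g/mol = 0.14329 mol
mol H = 2 × 2.065 g H₂O ÷ 18.015 g/mol = 0.22925 mol
Divide by the smallest (0.14329 mol): C 1.000, H 1.600
Multiplying each by 5 gives whole numbers: C 5.00, H 8.00

(C) C5H8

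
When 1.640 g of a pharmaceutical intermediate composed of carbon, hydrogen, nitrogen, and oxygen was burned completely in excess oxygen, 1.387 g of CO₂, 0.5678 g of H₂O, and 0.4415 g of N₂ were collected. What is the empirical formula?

mol C = 1.387 g CO₂ ÷ 44.009 g/mol = 0.031516 mol
mol H = 2 × 0.5678 g H₂O ÷ 18.015 g/mol = 0.063036 mol
mol N = 2 × 0.4415 g N₂ ÷ 28.014 g/mol = 0.031520 mol
mass O = 1.640 − (0.37854 + 0.063541 + 0.44150) = 0.75642 g → mol O = 0.75642 ÷ 15.999 = 0.047279 mol
Divide by the smallest (0.031516 mol): C 1.000, H 2.000, N 1.000, O 1.500
Multiplying each by 2 gives whole numbers: C 2.00, H 4.00, N 2.00, O 3.00

C2H4N2O3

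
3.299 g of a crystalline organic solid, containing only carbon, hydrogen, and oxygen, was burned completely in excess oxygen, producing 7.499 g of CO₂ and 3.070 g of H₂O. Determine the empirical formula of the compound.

C3H6O

mol C = 7.499 g CO₂ ÷ 44.009 g/mol = 0.17040 mol
mol H = 2 × 3.070 g H₂O ÷ 18.015 g/mol = 0.34083 mol
mass O = 3.299 − (2.0466 + 0.34355) = 0.90881 g → mol O = 0.90881 ÷ 15.999 = 0.056804 mol
Divide by the smallest (0.056804 mol): C 3.000, H 6.000, O 1.000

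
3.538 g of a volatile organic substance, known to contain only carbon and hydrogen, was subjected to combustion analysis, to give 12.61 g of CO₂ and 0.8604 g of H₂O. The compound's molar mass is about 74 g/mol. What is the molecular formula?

mol C = 12.61 g CO₂ ÷ 44.009 g/mol = 0.28653 mol
mol H = 2 × 0.8604 g H₂O ÷ 18.015 g/mol = 0.095520 mol
Divide by the smallest (0.095520 mol): C 3.000, H 1.000
Empirical formula: C3H
Empirical-formula mass = 37.04 g/mol; 74 ÷ 37.04 ≈ 2, so the molecular formula is C6H2.

C6H2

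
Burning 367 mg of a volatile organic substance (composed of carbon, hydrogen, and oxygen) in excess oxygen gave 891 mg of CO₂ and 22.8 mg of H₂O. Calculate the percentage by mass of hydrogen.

0.7%

mol C = 0.891 g CO₂ ÷ 44.009 g/mol = 0.02025 mol
mol H = 2 × 0.0228 g H₂O ÷ 18.015 g/mol = 0.002531 mol
mass O = 0.367 − (0.2432 + 0.002551) = 0.1213 g → mol O = 0.1213 ÷ 15.999 = 0.007580 mol
mass % H = 0.002551 g ÷ 0.367 g × 100%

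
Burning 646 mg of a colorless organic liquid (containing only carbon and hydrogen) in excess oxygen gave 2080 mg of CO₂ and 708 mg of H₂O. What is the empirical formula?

C3H5

mol C = 2.08 g CO₂ ÷ 44.009 g/mol = 0.04726 mol
mol H = 2 × 0.708 g H₂O ÷ 18.015 g/mol = 0.07860 mol
Divide by the smallest (0.04726 mol): C 1.000, H 1.663
Multiplying each by 3 gives whole numbers: C 3.00, H 4.99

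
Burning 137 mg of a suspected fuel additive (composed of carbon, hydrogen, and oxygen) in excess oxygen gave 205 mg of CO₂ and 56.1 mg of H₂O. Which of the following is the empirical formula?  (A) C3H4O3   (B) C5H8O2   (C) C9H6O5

mol C = 0.205 g CO₂ ÷ 44.009 g/mol = 0.004658 mol
mol H = 2 × 0.0561 g H₂O ÷ 18.015 g/mol = 0.006228 mol
mass O = 0.137 − (0.05595 + 0.006278) = 0.07477 g → mol O = 0.07477 ÷ 15.999 = 0.004674 mol
Divide by the smallest (0.004658 mol): C 1.000, H 1.337, O 1.003
Multiplying each by 3 gives whole numbers: C 3.00, H 4.01, O 3.01

(A) C3H4O3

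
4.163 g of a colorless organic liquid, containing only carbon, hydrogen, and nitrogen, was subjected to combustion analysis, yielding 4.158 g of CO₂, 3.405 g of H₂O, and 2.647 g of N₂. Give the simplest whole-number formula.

CH4N2

mol C = 4.158 g CO₂ ÷ 44.009 g/mol = 0.094481 mol
mol H = 2 × 3.405 g H₂O ÷ 18.015 g/mol = 0.37802 mol
mol N = 2 × 2.647 g N₂ ÷ 28.014 g/mol = 0.18898 mol
Divide by the smallest (0.094481 mol): C 1.000, H 4.001, N 2.000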